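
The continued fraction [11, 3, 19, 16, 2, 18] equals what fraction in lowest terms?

Fold from the inside: start with 18/1.
  2 + 1/18 = 37/18
  16 + 18/37 = 610/37
  19 + 37/610 = 11627/610
  3 + 610/11627 = 35491/11627
  11 + 11627/35491 = 402028/35491

402028/35491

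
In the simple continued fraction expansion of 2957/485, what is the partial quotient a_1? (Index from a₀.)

10

2957 = 6·485 + 47   →  a_0 = 6
485 = 10·47 + 15   →  a_1 = 10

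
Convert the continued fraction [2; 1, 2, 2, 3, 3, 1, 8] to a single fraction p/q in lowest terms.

2446/903

Using pₖ = aₖpₖ₋₁ + pₖ₋₂ and qₖ = aₖqₖ₋₁ + qₖ₋₂:
  k=0: a=2, p=2, q=1
  k=1: a=1, p=3, q=1
  k=2: a=2, p=8, q=3
  k=3: a=2, p=19, q=7
  k=4: a=3, p=65, q=24
  k=5: a=3, p=214, q=79
  k=6: a=1, p=279, q=103
  k=7: a=8, p=2446, q=903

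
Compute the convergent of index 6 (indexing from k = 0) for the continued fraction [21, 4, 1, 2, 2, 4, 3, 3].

9991/471

Using pₖ = aₖpₖ₋₁ + pₖ₋₂, qₖ = aₖqₖ₋₁ + qₖ₋₂ (with p₋₁=1, p₋₂=0, q₋₁=0, q₋₂=1):
  k=0: a=21, p=21, q=1
  k=1: a=4, p=85, q=4
  k=2: a=1, p=106, q=5
  k=3: a=2, p=297, q=14
  k=4: a=2, p=700, q=33
  k=5: a=4, p=3097, q=146
  k=6: a=3, p=9991, q=471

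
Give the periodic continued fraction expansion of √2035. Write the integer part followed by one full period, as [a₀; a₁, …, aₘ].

[45; 9, 90]

a₀ = ⌊√2035⌋ = 45.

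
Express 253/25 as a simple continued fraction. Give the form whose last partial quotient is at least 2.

253 = 10·25 + 3
25 = 8·3 + 1
3 = 3·1 + 0  (stop)
So 253/25 = [10; 8, 3].

[10; 8, 3]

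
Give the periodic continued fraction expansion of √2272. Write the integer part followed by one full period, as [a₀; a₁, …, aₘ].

a₀ = ⌊√2272⌋ = 47.
With m₀=0, d₀=1 and mₖ₊₁ = dₖaₖ − mₖ, dₖ₊₁ = (n − mₖ₊₁²)/dₖ, aₖ₊₁ = ⌊(a₀+mₖ₊₁)/dₖ₊₁⌋:
  k=1: m=47, d=63, a=1
  k=2: m=16, d=32, a=1
  k=3: m=16, d=63, a=1
  k=4: m=47, d=1, a=94
d=1 and a=2a₀=94 at k=4, so the next step gives (m, d) = (47, 63) again — its k=1 value — and the period has length 4.

[47; 1, 1, 1, 94]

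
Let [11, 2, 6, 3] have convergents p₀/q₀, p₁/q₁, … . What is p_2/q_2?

Using pₖ = aₖpₖ₋₁ + pₖ₋₂, qₖ = aₖqₖ₋₁ + qₖ₋₂ (with p₋₁=1, p₋₂=0, q₋₁=0, q₋₂=1):
  k=0: a=11, p=11, q=1
  k=1: a=2, p=23, q=2
  k=2: a=6, p=149, q=13

149/13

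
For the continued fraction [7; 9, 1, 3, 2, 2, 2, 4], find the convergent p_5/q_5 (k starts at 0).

Using pₖ = aₖpₖ₋₁ + pₖ₋₂, qₖ = aₖqₖ₋₁ + qₖ₋₂ (with p₋₁=1, p₋₂=0, q₋₁=0, q₋₂=1):
  k=0: a=7, p=7, q=1
  k=1: a=9, p=64, q=9
  k=2: a=1, p=71, q=10
  k=3: a=3, p=277, q=39
  k=4: a=2, p=625, q=88
  k=5: a=2, p=1527, q=215

1527/215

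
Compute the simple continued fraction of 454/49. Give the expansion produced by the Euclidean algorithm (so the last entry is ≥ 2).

[9; 3, 1, 3, 3]

454 = 9×49 + 13
49 = 3×13 + 10
13 = 1×10 + 3
10 = 3×3 + 1
3 = 3×1 + 0  (stop)
So 454/49 = [9; 3, 1, 3, 3].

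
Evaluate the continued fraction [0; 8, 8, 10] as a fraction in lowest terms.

81/658

Using pₖ = aₖpₖ₋₁ + pₖ₋₂ and qₖ = aₖqₖ₋₁ + qₖ₋₂:
  k=0: a=0, p=0, q=1
  k=1: a=8, p=1, q=8
  k=2: a=8, p=8, q=65
  k=3: a=10, p=81, q=658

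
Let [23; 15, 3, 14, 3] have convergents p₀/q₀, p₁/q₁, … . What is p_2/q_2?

1061/46

Using pₖ = aₖpₖ₋₁ + pₖ₋₂, qₖ = aₖqₖ₋₁ + qₖ₋₂ (with p₋₁=1, p₋₂=0, q₋₁=0, q₋₂=1):
  k=0: a=23, p=23, q=1
  k=1: a=15, p=346, q=15
  k=2: a=3, p=1061, q=46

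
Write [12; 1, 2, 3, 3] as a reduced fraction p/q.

419/33

Fold from the inside: start with 3/1.
  3 + 1/3 = 10/3
  2 + 3/10 = 23/10
  1 + 10/23 = 33/23
  12 + 23/33 = 419/33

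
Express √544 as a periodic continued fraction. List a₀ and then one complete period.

[23; 3, 11, 3, 46]

a₀ = ⌊√544⌋ = 23.
With m₀=0, d₀=1 and mₖ₊₁ = dₖaₖ − mₖ, dₖ₊₁ = (n − mₖ₊₁²)/dₖ, aₖ₊₁ = ⌊(a₀+mₖ₊₁)/dₖ₊₁⌋:
  k=1: m=23, d=15, a=3
  k=2: m=22, d=4, a=11
  k=3: m=22, d=15, a=3
  k=4: m=23, d=1, a=46
d=1 and a=2a₀=46 at k=4, so the next step gives (m, d) = (23, 15) again — its k=1 value — and the period has length 4.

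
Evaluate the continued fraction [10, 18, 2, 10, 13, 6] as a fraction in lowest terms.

Using pₖ = aₖpₖ₋₁ + pₖ₋₂ and qₖ = aₖqₖ₋₁ + qₖ₋₂:
  k=0: a=10, p=10, q=1
  k=1: a=18, p=181, q=18
  k=2: a=2, p=372, q=37
  k=3: a=10, p=3901, q=388
  k=4: a=13, p=51085, q=5081
  k=5: a=6, p=310411, q=30874

310411/30874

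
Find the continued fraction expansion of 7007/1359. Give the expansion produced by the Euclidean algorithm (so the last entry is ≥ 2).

[5; 6, 2, 2, 3, 2, 5]

7007 = 5·1359 + 212
1359 = 6·212 + 87
212 = 2·87 + 38
87 = 2·38 + 11
38 = 3·11 + 5
11 = 2·5 + 1
5 = 5·1 + 0  (stop)
So 7007/1359 = [5; 6, 2, 2, 3, 2, 5].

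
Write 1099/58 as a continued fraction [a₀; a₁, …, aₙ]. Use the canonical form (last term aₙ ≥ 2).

1099 = 18·58 + 55
58 = 1·55 + 3
55 = 18·3 + 1
3 = 3·1 + 0  (stop)
So 1099/58 = [18; 1, 18, 3].

[18; 1, 18, 3]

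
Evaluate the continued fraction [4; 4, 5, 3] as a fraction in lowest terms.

Fold from the inside: start with 3/1.
  5 + 1/3 = 16/3
  4 + 3/16 = 67/16
  4 + 16/67 = 284/67

284/67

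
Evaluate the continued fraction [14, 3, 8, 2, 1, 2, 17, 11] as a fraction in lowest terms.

Fold from the inside: start with 11/1.
  17 + 1/11 = 188/11
  2 + 11/188 = 387/188
  1 + 188/387 = 575/387
  2 + 387/575 = 1537/575
  8 + 575/1537 = 12871/1537
  3 + 1537/12871 = 40150/12871
  14 + 12871/40150 = 574971/40150

574971/40150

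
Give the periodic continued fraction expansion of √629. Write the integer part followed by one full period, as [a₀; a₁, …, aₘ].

a₀ = ⌊√629⌋ = 25.
With m₀=0, d₀=1 and mₖ₊₁ = dₖaₖ − mₖ, dₖ₊₁ = (n − mₖ₊₁²)/dₖ, aₖ₊₁ = ⌊(a₀+mₖ₊₁)/dₖ₊₁⌋:
  k=1: m=25, d=4, a=12
  k=2: m=23, d=25, a=1
  k=3: m=2, d=25, a=1
  k=4: m=23, d=4, a=12
  k=5: m=25, d=1, a=50
d=1 and a=2a₀=50 at k=5, so the next step gives (m, d) = (25, 4) again — its k=1 value — and the period has length 5.

[25; 12, 1, 1, 12, 50]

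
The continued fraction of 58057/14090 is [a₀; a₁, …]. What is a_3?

58057 = 4·14090 + 1697   →  a_0 = 4
14090 = 8·1697 + 514   →  a_1 = 8
1697 = 3·514 + 155   →  a_2 = 3
514 = 3·155 + 49   →  a_3 = 3

3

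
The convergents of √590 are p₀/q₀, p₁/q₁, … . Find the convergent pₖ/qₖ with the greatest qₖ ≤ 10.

√590 = [24; 3, 2, 4, 2, 3, 48, …] (period length 6).
Convergents:
  p_0/q_0 = 24/1
  p_1/q_1 = 73/3
  p_2/q_2 = 170/7
  p_3/q_3 = 753/31
q_2 = 7 ≤ 10 < 31 = q_3, so the answer is 170/7.

170/7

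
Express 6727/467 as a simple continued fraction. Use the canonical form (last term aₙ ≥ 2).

6727 = 14*467 + 189
467 = 2*189 + 89
189 = 2*89 + 11
89 = 8*11 + 1
11 = 11*1 + 0  (stop)
So 6727/467 = [14; 2, 2, 8, 11].

[14; 2, 2, 8, 11]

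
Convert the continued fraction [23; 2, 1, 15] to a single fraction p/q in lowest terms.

1097/47

Fold from the inside: start with 15/1.
  1 + 1/15 = 16/15
  2 + 15/16 = 47/16
  23 + 16/47 = 1097/47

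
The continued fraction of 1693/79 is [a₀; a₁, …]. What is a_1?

1693 = 21·79 + 34   →  a_0 = 21
79 = 2·34 + 11   →  a_1 = 2

2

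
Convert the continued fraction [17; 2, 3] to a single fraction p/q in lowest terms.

Fold from the inside: start with 3/1.
  2 + 1/3 = 7/3
  17 + 3/7 = 122/7

122/7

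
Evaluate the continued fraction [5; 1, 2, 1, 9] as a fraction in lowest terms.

Fold from the inside: start with 9/1.
  1 + 1/9 = 10/9
  2 + 9/10 = 29/10
  1 + 10/29 = 39/29
  5 + 29/39 = 224/39

224/39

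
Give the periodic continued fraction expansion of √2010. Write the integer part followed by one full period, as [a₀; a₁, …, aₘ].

a₀ = ⌊√2010⌋ = 44.

[44; 1, 4, 1, 88]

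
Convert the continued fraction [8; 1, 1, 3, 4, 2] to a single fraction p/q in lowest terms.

Using pₖ = aₖpₖ₋₁ + pₖ₋₂ and qₖ = aₖqₖ₋₁ + qₖ₋₂:
  k=0: a=8, p=8, q=1
  k=1: a=1, p=9, q=1
  k=2: a=1, p=17, q=2
  k=3: a=3, p=60, q=7
  k=4: a=4, p=257, q=30
  k=5: a=2, p=574, q=67

574/67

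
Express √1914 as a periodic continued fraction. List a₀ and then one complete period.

[43; 1, 2, 1, 86]

a₀ = ⌊√1914⌋ = 43.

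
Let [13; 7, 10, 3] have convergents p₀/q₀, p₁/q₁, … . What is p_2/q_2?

Using pₖ = aₖpₖ₋₁ + pₖ₋₂, qₖ = aₖqₖ₋₁ + qₖ₋₂ (with p₋₁=1, p₋₂=0, q₋₁=0, q₋₂=1):
  k=0: a=13, p=13, q=1
  k=1: a=7, p=92, q=7
  k=2: a=10, p=933, q=71

933/71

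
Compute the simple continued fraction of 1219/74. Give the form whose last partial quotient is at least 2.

[16; 2, 8, 1, 3]

1219 = 16×74 + 35
74 = 2×35 + 4
35 = 8×4 + 3
4 = 1×3 + 1
3 = 3×1 + 0  (stop)
So 1219/74 = [16; 2, 8, 1, 3].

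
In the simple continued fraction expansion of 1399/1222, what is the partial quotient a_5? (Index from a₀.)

2

1399 = 1·1222 + 177   →  a_0 = 1
1222 = 6·177 + 160   →  a_1 = 6
177 = 1·160 + 17   →  a_2 = 1
160 = 9·17 + 7   →  a_3 = 9
17 = 2·7 + 3   →  a_4 = 2
7 = 2·3 + 1   →  a_5 = 2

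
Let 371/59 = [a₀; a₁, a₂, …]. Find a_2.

371 = 6·59 + 17   →  a_0 = 6
59 = 3·17 + 8   →  a_1 = 3
17 = 2·8 + 1   →  a_2 = 2

2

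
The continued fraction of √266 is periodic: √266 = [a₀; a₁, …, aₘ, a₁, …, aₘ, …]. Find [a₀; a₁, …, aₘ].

[16; 3, 4, 3, 32]

a₀ = ⌊√266⌋ = 16.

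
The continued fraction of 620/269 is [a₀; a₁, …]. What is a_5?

3

620 = 2·269 + 82   →  a_0 = 2
269 = 3·82 + 23   →  a_1 = 3
82 = 3·23 + 13   →  a_2 = 3
23 = 1·13 + 10   →  a_3 = 1
13 = 1·10 + 3   →  a_4 = 1
10 = 3·3 + 1   →  a_5 = 3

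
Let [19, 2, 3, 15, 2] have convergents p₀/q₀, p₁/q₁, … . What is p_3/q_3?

2079/107

Using pₖ = aₖpₖ₋₁ + pₖ₋₂, qₖ = aₖqₖ₋₁ + qₖ₋₂ (with p₋₁=1, p₋₂=0, q₋₁=0, q₋₂=1):
  k=0: a=19, p=19, q=1
  k=1: a=2, p=39, q=2
  k=2: a=3, p=136, q=7
  k=3: a=15, p=2079, q=107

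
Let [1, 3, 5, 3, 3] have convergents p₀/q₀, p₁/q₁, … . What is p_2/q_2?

Using pₖ = aₖpₖ₋₁ + pₖ₋₂, qₖ = aₖqₖ₋₁ + qₖ₋₂ (with p₋₁=1, p₋₂=0, q₋₁=0, q₋₂=1):
  k=0: a=1, p=1, q=1
  k=1: a=3, p=4, q=3
  k=2: a=5, p=21, q=16

21/16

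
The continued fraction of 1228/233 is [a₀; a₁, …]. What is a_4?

3

1228 = 5·233 + 63   →  a_0 = 5
233 = 3·63 + 44   →  a_1 = 3
63 = 1·44 + 19   →  a_2 = 1
44 = 2·19 + 6   →  a_3 = 2
19 = 3·6 + 1   →  a_4 = 3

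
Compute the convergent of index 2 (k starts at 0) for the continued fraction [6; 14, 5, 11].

431/71

Using pₖ = aₖpₖ₋₁ + pₖ₋₂, qₖ = aₖqₖ₋₁ + qₖ₋₂ (with p₋₁=1, p₋₂=0, q₋₁=0, q₋₂=1):
  k=0: a=6, p=6, q=1
  k=1: a=14, p=85, q=14
  k=2: a=5, p=431, q=71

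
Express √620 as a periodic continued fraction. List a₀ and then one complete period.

[24; 1, 8, 1, 48]

a₀ = ⌊√620⌋ = 24.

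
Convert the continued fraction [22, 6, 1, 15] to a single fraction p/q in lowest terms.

Fold from the inside: start with 15/1.
  1 + 1/15 = 16/15
  6 + 15/16 = 111/16
  22 + 16/111 = 2458/111

2458/111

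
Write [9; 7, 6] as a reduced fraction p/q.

393/43

Fold from the inside: start with 6/1.
  7 + 1/6 = 43/6
  9 + 6/43 = 393/43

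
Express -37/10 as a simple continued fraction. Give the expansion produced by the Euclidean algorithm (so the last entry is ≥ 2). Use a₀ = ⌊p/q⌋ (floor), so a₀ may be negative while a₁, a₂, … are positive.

-37 = -4×10 + 3
10 = 3×3 + 1
3 = 3×1 + 0  (stop)
So -37/10 = [-4; 3, 3].

[-4; 3, 3]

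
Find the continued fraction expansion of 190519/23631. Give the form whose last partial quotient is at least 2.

[8; 16, 15, 2, 15, 3]

190519 = 8*23631 + 1471
23631 = 16*1471 + 95
1471 = 15*95 + 46
95 = 2*46 + 3
46 = 15*3 + 1
3 = 3*1 + 0  (stop)
So 190519/23631 = [8; 16, 15, 2, 15, 3].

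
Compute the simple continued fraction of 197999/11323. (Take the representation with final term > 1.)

[17; 2, 17, 1, 16, 18]

197999 = 17*11323 + 5508
11323 = 2*5508 + 307
5508 = 17*307 + 289
307 = 1*289 + 18
289 = 16*18 + 1
18 = 18*1 + 0  (stop)
So 197999/11323 = [17; 2, 17, 1, 16, 18].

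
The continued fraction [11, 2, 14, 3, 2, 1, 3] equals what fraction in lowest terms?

12574/1095

Fold from the inside: start with 3/1.
  1 + 1/3 = 4/3
  2 + 3/4 = 11/4
  3 + 4/11 = 37/11
  14 + 11/37 = 529/37
  2 + 37/529 = 1095/529
  11 + 529/1095 = 12574/1095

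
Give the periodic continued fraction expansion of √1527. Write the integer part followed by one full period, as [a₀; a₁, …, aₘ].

[39; 13, 78]

a₀ = ⌊√1527⌋ = 39.
With m₀=0, d₀=1 and mₖ₊₁ = dₖaₖ − mₖ, dₖ₊₁ = (n − mₖ₊₁²)/dₖ, aₖ₊₁ = ⌊(a₀+mₖ₊₁)/dₖ₊₁⌋:
  k=1: m=39, d=6, a=13
  k=2: m=39, d=1, a=78
d=1 and a=2a₀=78 at k=2, so the next step gives (m, d) = (39, 6) again — its k=1 value — and the period has length 2.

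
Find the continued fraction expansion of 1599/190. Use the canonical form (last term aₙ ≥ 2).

1599 = 8*190 + 79
190 = 2*79 + 32
79 = 2*32 + 15
32 = 2*15 + 2
15 = 7*2 + 1
2 = 2*1 + 0  (stop)
So 1599/190 = [8; 2, 2, 2, 7, 2].

[8; 2, 2, 2, 7, 2]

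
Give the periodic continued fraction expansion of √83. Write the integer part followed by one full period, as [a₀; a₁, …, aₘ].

[9; 9, 18]

a₀ = ⌊√83⌋ = 9.
With m₀=0, d₀=1 and mₖ₊₁ = dₖaₖ − mₖ, dₖ₊₁ = (n − mₖ₊₁²)/dₖ, aₖ₊₁ = ⌊(a₀+mₖ₊₁)/dₖ₊₁⌋:
  k=1: m=9, d=2, a=9
  k=2: m=9, d=1, a=18
d=1 and a=2a₀=18 at k=2, so the next step gives (m, d) = (9, 2) again — its k=1 value — and the period has length 2.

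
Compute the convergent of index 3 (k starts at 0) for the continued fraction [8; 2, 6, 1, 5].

127/15

Using pₖ = aₖpₖ₋₁ + pₖ₋₂, qₖ = aₖqₖ₋₁ + qₖ₋₂ (with p₋₁=1, p₋₂=0, q₋₁=0, q₋₂=1):
  k=0: a=8, p=8, q=1
  k=1: a=2, p=17, q=2
  k=2: a=6, p=110, q=13
  k=3: a=1, p=127, q=15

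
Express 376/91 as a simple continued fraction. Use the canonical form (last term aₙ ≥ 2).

376 = 4*91 + 12
91 = 7*12 + 7
12 = 1*7 + 5
7 = 1*5 + 2
5 = 2*2 + 1
2 = 2*1 + 0  (stop)
So 376/91 = [4; 7, 1, 1, 2, 2].

[4; 7, 1, 1, 2, 2]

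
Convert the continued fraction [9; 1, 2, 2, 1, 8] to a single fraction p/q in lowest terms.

Using pₖ = aₖpₖ₋₁ + pₖ₋₂ and qₖ = aₖqₖ₋₁ + qₖ₋₂:
  k=0: a=9, p=9, q=1
  k=1: a=1, p=10, q=1
  k=2: a=2, p=29, q=3
  k=3: a=2, p=68, q=7
  k=4: a=1, p=97, q=10
  k=5: a=8, p=844, q=87

844/87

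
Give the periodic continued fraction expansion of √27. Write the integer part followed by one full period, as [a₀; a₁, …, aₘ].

[5; 5, 10]

a₀ = ⌊√27⌋ = 5.
With m₀=0, d₀=1 and mₖ₊₁ = dₖaₖ − mₖ, dₖ₊₁ = (n − mₖ₊₁²)/dₖ, aₖ₊₁ = ⌊(a₀+mₖ₊₁)/dₖ₊₁⌋:
  k=1: m=5, d=2, a=5
  k=2: m=5, d=1, a=10
d=1 and a=2a₀=10 at k=2, so the next step gives (m, d) = (5, 2) again — its k=1 value — and the period has length 2.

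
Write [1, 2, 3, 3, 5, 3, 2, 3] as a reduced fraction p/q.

4431/3089

Fold from the inside: start with 3/1.
  2 + 1/3 = 7/3
  3 + 3/7 = 24/7
  5 + 7/24 = 127/24
  3 + 24/127 = 405/127
  3 + 127/405 = 1342/405
  2 + 405/1342 = 3089/1342
  1 + 1342/3089 = 4431/3089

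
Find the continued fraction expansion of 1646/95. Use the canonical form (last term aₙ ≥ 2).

[17; 3, 15, 2]

1646 = 17×95 + 31
95 = 3×31 + 2
31 = 15×2 + 1
2 = 2×1 + 0  (stop)
So 1646/95 = [17; 3, 15, 2].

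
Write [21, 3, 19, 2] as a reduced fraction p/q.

Using pₖ = aₖpₖ₋₁ + pₖ₋₂ and qₖ = aₖqₖ₋₁ + qₖ₋₂:
  k=0: a=21, p=21, q=1
  k=1: a=3, p=64, q=3
  k=2: a=19, p=1237, q=58
  k=3: a=2, p=2538, q=119

2538/119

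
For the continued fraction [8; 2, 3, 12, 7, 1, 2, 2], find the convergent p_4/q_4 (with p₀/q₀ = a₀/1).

Using pₖ = aₖpₖ₋₁ + pₖ₋₂, qₖ = aₖqₖ₋₁ + qₖ₋₂ (with p₋₁=1, p₋₂=0, q₋₁=0, q₋₂=1):
  k=0: a=8, p=8, q=1
  k=1: a=2, p=17, q=2
  k=2: a=3, p=59, q=7
  k=3: a=12, p=725, q=86
  k=4: a=7, p=5134, q=609

5134/609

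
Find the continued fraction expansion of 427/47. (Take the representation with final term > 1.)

[9; 11, 1, 3]

427 = 9·47 + 4
47 = 11·4 + 3
4 = 1·3 + 1
3 = 3·1 + 0  (stop)
So 427/47 = [9; 11, 1, 3].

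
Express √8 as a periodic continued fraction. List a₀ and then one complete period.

[2; 1, 4]

a₀ = ⌊√8⌋ = 2.
With m₀=0, d₀=1 and mₖ₊₁ = dₖaₖ − mₖ, dₖ₊₁ = (n − mₖ₊₁²)/dₖ, aₖ₊₁ = ⌊(a₀+mₖ₊₁)/dₖ₊₁⌋:
  k=1: m=2, d=4, a=1
  k=2: m=2, d=1, a=4
d=1 and a=2a₀=4 at k=2, so the next step gives (m, d) = (2, 4) again — its k=1 value — and the period has length 2.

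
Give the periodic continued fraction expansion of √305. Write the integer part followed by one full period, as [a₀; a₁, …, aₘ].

a₀ = ⌊√305⌋ = 17.
With m₀=0, d₀=1 and mₖ₊₁ = dₖaₖ − mₖ, dₖ₊₁ = (n − mₖ₊₁²)/dₖ, aₖ₊₁ = ⌊(a₀+mₖ₊₁)/dₖ₊₁⌋:
  k=1: m=17, d=16, a=2
  k=2: m=15, d=5, a=6
  k=3: m=15, d=16, a=2
  k=4: m=17, d=1, a=34
d=1 and a=2a₀=34 at k=4, so the next step gives (m, d) = (17, 16) again — its k=1 value — and the period has length 4.

[17; 2, 6, 2, 34]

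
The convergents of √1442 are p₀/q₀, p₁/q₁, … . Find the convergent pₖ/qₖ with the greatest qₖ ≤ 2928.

109630/2887

√1442 = [37; 1, 36, 1, 74, …] (period length 4).
Convergents:
  p_0/q_0 = 37/1
  p_1/q_1 = 38/1
  p_2/q_2 = 1405/37
  p_3/q_3 = 1443/38
  p_4/q_4 = 108187/2849
  p_5/q_5 = 109630/2887
  p_6/q_6 = 4054867/106781
q_5 = 2887 ≤ 2928 < 106781 = q_6, so the answer is 109630/2887.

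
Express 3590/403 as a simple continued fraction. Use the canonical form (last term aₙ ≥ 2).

[8; 1, 9, 1, 8, 4]

3590 = 8×403 + 366
403 = 1×366 + 37
366 = 9×37 + 33
37 = 1×33 + 4
33 = 8×4 + 1
4 = 4×1 + 0  (stop)
So 3590/403 = [8; 1, 9, 1, 8, 4].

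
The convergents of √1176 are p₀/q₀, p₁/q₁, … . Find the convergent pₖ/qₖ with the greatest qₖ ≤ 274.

√1176 = [34; 3, 2, 2, 2, 3, 68, …] (period length 6).
Convergents:
  p_0/q_0 = 34/1
  p_1/q_1 = 103/3
  p_2/q_2 = 240/7
  p_3/q_3 = 583/17
  p_4/q_4 = 1406/41
  p_5/q_5 = 4801/140
  p_6/q_6 = 327874/9561
q_5 = 140 ≤ 274 < 9561 = q_6, so the answer is 4801/140.

4801/140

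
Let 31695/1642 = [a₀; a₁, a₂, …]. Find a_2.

3

31695 = 19·1642 + 497   →  a_0 = 19
1642 = 3·497 + 151   →  a_1 = 3
497 = 3·151 + 44   →  a_2 = 3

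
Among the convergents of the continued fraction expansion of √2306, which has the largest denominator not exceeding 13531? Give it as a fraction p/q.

221328/4609

√2306 = [48; 48, 96, …] (period length 2).
Convergents:
  p_0/q_0 = 48/1
  p_1/q_1 = 2305/48
  p_2/q_2 = 221328/4609
  p_3/q_3 = 10626049/221280
q_2 = 4609 ≤ 13531 < 221280 = q_3, so the answer is 221328/4609.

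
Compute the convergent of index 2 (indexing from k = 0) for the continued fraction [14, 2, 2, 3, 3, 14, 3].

Using pₖ = aₖpₖ₋₁ + pₖ₋₂, qₖ = aₖqₖ₋₁ + qₖ₋₂ (with p₋₁=1, p₋₂=0, q₋₁=0, q₋₂=1):
  k=0: a=14, p=14, q=1
  k=1: a=2, p=29, q=2
  k=2: a=2, p=72, q=5

72/5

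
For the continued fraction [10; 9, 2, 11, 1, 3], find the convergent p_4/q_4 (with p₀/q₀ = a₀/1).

Using pₖ = aₖpₖ₋₁ + pₖ₋₂, qₖ = aₖqₖ₋₁ + qₖ₋₂ (with p₋₁=1, p₋₂=0, q₋₁=0, q₋₂=1):
  k=0: a=10, p=10, q=1
  k=1: a=9, p=91, q=9
  k=2: a=2, p=192, q=19
  k=3: a=11, p=2203, q=218
  k=4: a=1, p=2395, q=237

2395/237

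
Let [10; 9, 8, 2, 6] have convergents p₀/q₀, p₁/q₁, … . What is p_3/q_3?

Using pₖ = aₖpₖ₋₁ + pₖ₋₂, qₖ = aₖqₖ₋₁ + qₖ₋₂ (with p₋₁=1, p₋₂=0, q₋₁=0, q₋₂=1):
  k=0: a=10, p=10, q=1
  k=1: a=9, p=91, q=9
  k=2: a=8, p=738, q=73
  k=3: a=2, p=1567, q=155

1567/155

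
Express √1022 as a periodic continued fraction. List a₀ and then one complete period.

[31; 1, 30, 1, 62]

a₀ = ⌊√1022⌋ = 31.
With m₀=0, d₀=1 and mₖ₊₁ = dₖaₖ − mₖ, dₖ₊₁ = (n − mₖ₊₁²)/dₖ, aₖ₊₁ = ⌊(a₀+mₖ₊₁)/dₖ₊₁⌋:
  k=1: m=31, d=61, a=1
  k=2: m=30, d=2, a=30
  k=3: m=30, d=61, a=1
  k=4: m=31, d=1, a=62
d=1 and a=2a₀=62 at k=4, so the next step gives (m, d) = (31, 61) again — its k=1 value — and the period has length 4.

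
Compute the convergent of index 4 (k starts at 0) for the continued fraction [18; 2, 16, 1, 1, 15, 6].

Using pₖ = aₖpₖ₋₁ + pₖ₋₂, qₖ = aₖqₖ₋₁ + qₖ₋₂ (with p₋₁=1, p₋₂=0, q₋₁=0, q₋₂=1):
  k=0: a=18, p=18, q=1
  k=1: a=2, p=37, q=2
  k=2: a=16, p=610, q=33
  k=3: a=1, p=647, q=35
  k=4: a=1, p=1257, q=68

1257/68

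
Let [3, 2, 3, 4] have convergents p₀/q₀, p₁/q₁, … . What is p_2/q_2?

24/7

Using pₖ = aₖpₖ₋₁ + pₖ₋₂, qₖ = aₖqₖ₋₁ + qₖ₋₂ (with p₋₁=1, p₋₂=0, q₋₁=0, q₋₂=1):
  k=0: a=3, p=3, q=1
  k=1: a=2, p=7, q=2
  k=2: a=3, p=24, q=7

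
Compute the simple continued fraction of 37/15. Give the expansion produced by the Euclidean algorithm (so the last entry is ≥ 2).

37 = 2*15 + 7
15 = 2*7 + 1
7 = 7*1 + 0  (stop)
So 37/15 = [2; 2, 7].

[2; 2, 7]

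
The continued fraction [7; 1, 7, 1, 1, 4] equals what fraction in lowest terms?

Using pₖ = aₖpₖ₋₁ + pₖ₋₂ and qₖ = aₖqₖ₋₁ + qₖ₋₂:
  k=0: a=7, p=7, q=1
  k=1: a=1, p=8, q=1
  k=2: a=7, p=63, q=8
  k=3: a=1, p=71, q=9
  k=4: a=1, p=134, q=17
  k=5: a=4, p=607, q=77

607/77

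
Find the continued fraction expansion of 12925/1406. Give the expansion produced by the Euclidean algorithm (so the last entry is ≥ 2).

12925 = 9·1406 + 271
1406 = 5·271 + 51
271 = 5·51 + 16
51 = 3·16 + 3
16 = 5·3 + 1
3 = 3·1 + 0  (stop)
So 12925/1406 = [9; 5, 5, 3, 5, 3].

[9; 5, 5, 3, 5, 3]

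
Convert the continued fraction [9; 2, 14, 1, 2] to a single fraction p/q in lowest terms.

Fold from the inside: start with 2/1.
  1 + 1/2 = 3/2
  14 + 2/3 = 44/3
  2 + 3/44 = 91/44
  9 + 44/91 = 863/91

863/91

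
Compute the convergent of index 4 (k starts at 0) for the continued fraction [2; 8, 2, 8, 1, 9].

Using pₖ = aₖpₖ₋₁ + pₖ₋₂, qₖ = aₖqₖ₋₁ + qₖ₋₂ (with p₋₁=1, p₋₂=0, q₋₁=0, q₋₂=1):
  k=0: a=2, p=2, q=1
  k=1: a=8, p=17, q=8
  k=2: a=2, p=36, q=17
  k=3: a=8, p=305, q=144
  k=4: a=1, p=341, q=161

341/161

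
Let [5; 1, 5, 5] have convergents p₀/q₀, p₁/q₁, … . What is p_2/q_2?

35/6

Using pₖ = aₖpₖ₋₁ + pₖ₋₂, qₖ = aₖqₖ₋₁ + qₖ₋₂ (with p₋₁=1, p₋₂=0, q₋₁=0, q₋₂=1):
  k=0: a=5, p=5, q=1
  k=1: a=1, p=6, q=1
  k=2: a=5, p=35, q=6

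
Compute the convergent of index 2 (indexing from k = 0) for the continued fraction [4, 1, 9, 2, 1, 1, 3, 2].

49/10

Using pₖ = aₖpₖ₋₁ + pₖ₋₂, qₖ = aₖqₖ₋₁ + qₖ₋₂ (with p₋₁=1, p₋₂=0, q₋₁=0, q₋₂=1):
  k=0: a=4, p=4, q=1
  k=1: a=1, p=5, q=1
  k=2: a=9, p=49, q=10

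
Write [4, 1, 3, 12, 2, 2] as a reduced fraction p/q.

1203/253

Fold from the inside: start with 2/1.
  2 + 1/2 = 5/2
  12 + 2/5 = 62/5
  3 + 5/62 = 191/62
  1 + 62/191 = 253/191
  4 + 191/253 = 1203/253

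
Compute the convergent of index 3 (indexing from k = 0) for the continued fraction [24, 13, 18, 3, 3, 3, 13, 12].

Using pₖ = aₖpₖ₋₁ + pₖ₋₂, qₖ = aₖqₖ₋₁ + qₖ₋₂ (with p₋₁=1, p₋₂=0, q₋₁=0, q₋₂=1):
  k=0: a=24, p=24, q=1
  k=1: a=13, p=313, q=13
  k=2: a=18, p=5658, q=235
  k=3: a=3, p=17287, q=718

17287/718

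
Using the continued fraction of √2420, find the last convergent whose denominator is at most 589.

28729/584

√2420 = [49; 5, 5, 1, 18, 1, 5, 5, 98, …] (period length 8).
Convergents:
  p_0/q_0 = 49/1
  p_1/q_1 = 246/5
  p_2/q_2 = 1279/26
  p_3/q_3 = 1525/31
  p_4/q_4 = 28729/584
  p_5/q_5 = 30254/615
q_4 = 584 ≤ 589 < 615 = q_5, so the answer is 28729/584.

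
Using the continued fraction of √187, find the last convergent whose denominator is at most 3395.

√187 = [13; 1, 2, 13, 2, 1, 26, …] (period length 6).
Convergents:
  p_0/q_0 = 13/1
  p_1/q_1 = 14/1
  p_2/q_2 = 41/3
  p_3/q_3 = 547/40
  p_4/q_4 = 1135/83
  p_5/q_5 = 1682/123
  p_6/q_6 = 44867/3281
  p_7/q_7 = 46549/3404
q_6 = 3281 ≤ 3395 < 3404 = q_7, so the answer is 44867/3281.

44867/3281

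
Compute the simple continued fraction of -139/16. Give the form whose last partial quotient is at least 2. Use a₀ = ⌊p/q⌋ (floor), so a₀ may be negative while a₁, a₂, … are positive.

-139 = -9×16 + 5
16 = 3×5 + 1
5 = 5×1 + 0  (stop)
So -139/16 = [-9; 3, 5].

[-9; 3, 5]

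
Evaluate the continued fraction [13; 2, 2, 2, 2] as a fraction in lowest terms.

Fold from the inside: start with 2/1.
  2 + 1/2 = 5/2
  2 + 2/5 = 12/5
  2 + 5/12 = 29/12
  13 + 12/29 = 389/29

389/29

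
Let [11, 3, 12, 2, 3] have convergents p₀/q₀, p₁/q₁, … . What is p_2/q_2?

Using pₖ = aₖpₖ₋₁ + pₖ₋₂, qₖ = aₖqₖ₋₁ + qₖ₋₂ (with p₋₁=1, p₋₂=0, q₋₁=0, q₋₂=1):
  k=0: a=11, p=11, q=1
  k=1: a=3, p=34, q=3
  k=2: a=12, p=419, q=37

419/37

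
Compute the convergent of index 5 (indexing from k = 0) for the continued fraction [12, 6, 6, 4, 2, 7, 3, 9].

31245/2569

Using pₖ = aₖpₖ₋₁ + pₖ₋₂, qₖ = aₖqₖ₋₁ + qₖ₋₂ (with p₋₁=1, p₋₂=0, q₋₁=0, q₋₂=1):
  k=0: a=12, p=12, q=1
  k=1: a=6, p=73, q=6
  k=2: a=6, p=450, q=37
  k=3: a=4, p=1873, q=154
  k=4: a=2, p=4196, q=345
  k=5: a=7, p=31245, q=2569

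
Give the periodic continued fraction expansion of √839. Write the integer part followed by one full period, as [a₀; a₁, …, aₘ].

[28; 1, 27, 1, 56]

a₀ = ⌊√839⌋ = 28.
With m₀=0, d₀=1 and mₖ₊₁ = dₖaₖ − mₖ, dₖ₊₁ = (n − mₖ₊₁²)/dₖ, aₖ₊₁ = ⌊(a₀+mₖ₊₁)/dₖ₊₁⌋:
  k=1: m=28, d=55, a=1
  k=2: m=27, d=2, a=27
  k=3: m=27, d=55, a=1
  k=4: m=28, d=1, a=56
d=1 and a=2a₀=56 at k=4, so the next step gives (m, d) = (28, 55) again — its k=1 value — and the period has length 4.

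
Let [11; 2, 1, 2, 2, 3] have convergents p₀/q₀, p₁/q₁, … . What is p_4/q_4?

Using pₖ = aₖpₖ₋₁ + pₖ₋₂, qₖ = aₖqₖ₋₁ + qₖ₋₂ (with p₋₁=1, p₋₂=0, q₋₁=0, q₋₂=1):
  k=0: a=11, p=11, q=1
  k=1: a=2, p=23, q=2
  k=2: a=1, p=34, q=3
  k=3: a=2, p=91, q=8
  k=4: a=2, p=216, q=19

216/19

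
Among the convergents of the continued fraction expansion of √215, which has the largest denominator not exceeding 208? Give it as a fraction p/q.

√215 = [14; 1, 1, 1, 28, …] (period length 4).
Convergents:
  p_0/q_0 = 14/1
  p_1/q_1 = 15/1
  p_2/q_2 = 29/2
  p_3/q_3 = 44/3
  p_4/q_4 = 1261/86
  p_5/q_5 = 1305/89
  p_6/q_6 = 2566/175
  p_7/q_7 = 3871/264
q_6 = 175 ≤ 208 < 264 = q_7, so the answer is 2566/175.

2566/175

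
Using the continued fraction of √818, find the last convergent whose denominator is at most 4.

√818 = [28; 1, 1, 1, 1, 56, …] (period length 5).
Convergents:
  p_0/q_0 = 28/1
  p_1/q_1 = 29/1
  p_2/q_2 = 57/2
  p_3/q_3 = 86/3
  p_4/q_4 = 143/5
q_3 = 3 ≤ 4 < 5 = q_4, so the answer is 86/3.

86/3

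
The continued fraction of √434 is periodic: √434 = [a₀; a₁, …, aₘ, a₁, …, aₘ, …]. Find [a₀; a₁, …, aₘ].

a₀ = ⌊√434⌋ = 20.
With m₀=0, d₀=1 and mₖ₊₁ = dₖaₖ − mₖ, dₖ₊₁ = (n − mₖ₊₁²)/dₖ, aₖ₊₁ = ⌊(a₀+mₖ₊₁)/dₖ₊₁⌋:
  k=1: m=20, d=34, a=1
  k=2: m=14, d=7, a=4
  k=3: m=14, d=34, a=1
  k=4: m=20, d=1, a=40
d=1 and a=2a₀=40 at k=4, so the next step gives (m, d) = (20, 34) again — its k=1 value — and the period has length 4.

[20; 1, 4, 1, 40]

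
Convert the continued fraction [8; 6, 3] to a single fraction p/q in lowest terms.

Using pₖ = aₖpₖ₋₁ + pₖ₋₂ and qₖ = aₖqₖ₋₁ + qₖ₋₂:
  k=0: a=8, p=8, q=1
  k=1: a=6, p=49, q=6
  k=2: a=3, p=155, q=19

155/19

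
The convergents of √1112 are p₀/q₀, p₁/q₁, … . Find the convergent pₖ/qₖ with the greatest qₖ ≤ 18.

100/3

√1112 = [33; 2, 1, 7, 1, 2, 66, …] (period length 6).
Convergents:
  p_0/q_0 = 33/1
  p_1/q_1 = 67/2
  p_2/q_2 = 100/3
  p_3/q_3 = 767/23
q_2 = 3 ≤ 18 < 23 = q_3, so the answer is 100/3.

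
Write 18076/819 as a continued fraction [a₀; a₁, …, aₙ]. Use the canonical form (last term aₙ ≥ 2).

[22; 14, 8, 3, 2]

18076 = 22×819 + 58
819 = 14×58 + 7
58 = 8×7 + 2
7 = 3×2 + 1
2 = 2×1 + 0  (stop)
So 18076/819 = [22; 14, 8, 3, 2].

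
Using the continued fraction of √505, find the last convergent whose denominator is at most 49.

√505 = [22; 2, 8, 2, 44, …] (period length 4).
Convergents:
  p_0/q_0 = 22/1
  p_1/q_1 = 45/2
  p_2/q_2 = 382/17
  p_3/q_3 = 809/36
  p_4/q_4 = 35978/1601
q_3 = 36 ≤ 49 < 1601 = q_4, so the answer is 809/36.

809/36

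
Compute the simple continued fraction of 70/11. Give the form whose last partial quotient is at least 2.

70 = 6×11 + 4
11 = 2×4 + 3
4 = 1×3 + 1
3 = 3×1 + 0  (stop)
So 70/11 = [6; 2, 1, 3].

[6; 2, 1, 3]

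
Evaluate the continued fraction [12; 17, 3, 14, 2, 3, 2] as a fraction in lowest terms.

148117/12284

Fold from the inside: start with 2/1.
  3 + 1/2 = 7/2
  2 + 2/7 = 16/7
  14 + 7/16 = 231/16
  3 + 16/231 = 709/231
  17 + 231/709 = 12284/709
  12 + 709/12284 = 148117/12284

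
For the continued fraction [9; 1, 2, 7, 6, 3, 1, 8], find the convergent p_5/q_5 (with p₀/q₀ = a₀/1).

Using pₖ = aₖpₖ₋₁ + pₖ₋₂, qₖ = aₖqₖ₋₁ + qₖ₋₂ (with p₋₁=1, p₋₂=0, q₋₁=0, q₋₂=1):
  k=0: a=9, p=9, q=1
  k=1: a=1, p=10, q=1
  k=2: a=2, p=29, q=3
  k=3: a=7, p=213, q=22
  k=4: a=6, p=1307, q=135
  k=5: a=3, p=4134, q=427

4134/427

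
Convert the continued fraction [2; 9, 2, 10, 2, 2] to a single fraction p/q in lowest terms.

Fold from the inside: start with 2/1.
  2 + 1/2 = 5/2
  10 + 2/5 = 52/5
  2 + 5/52 = 109/52
  9 + 52/109 = 1033/109
  2 + 109/1033 = 2175/1033

2175/1033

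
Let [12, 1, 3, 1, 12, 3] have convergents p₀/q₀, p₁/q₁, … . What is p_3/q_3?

64/5

Using pₖ = aₖpₖ₋₁ + pₖ₋₂, qₖ = aₖqₖ₋₁ + qₖ₋₂ (with p₋₁=1, p₋₂=0, q₋₁=0, q₋₂=1):
  k=0: a=12, p=12, q=1
  k=1: a=1, p=13, q=1
  k=2: a=3, p=51, q=4
  k=3: a=1, p=64, q=5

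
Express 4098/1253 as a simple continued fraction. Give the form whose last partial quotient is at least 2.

[3; 3, 1, 2, 3, 2, 3, 4]

4098 = 3*1253 + 339
1253 = 3*339 + 236
339 = 1*236 + 103
236 = 2*103 + 30
103 = 3*30 + 13
30 = 2*13 + 4
13 = 3*4 + 1
4 = 4*1 + 0  (stop)
So 4098/1253 = [3; 3, 1, 2, 3, 2, 3, 4].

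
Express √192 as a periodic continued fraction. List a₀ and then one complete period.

a₀ = ⌊√192⌋ = 13.
With m₀=0, d₀=1 and mₖ₊₁ = dₖaₖ − mₖ, dₖ₊₁ = (n − mₖ₊₁²)/dₖ, aₖ₊₁ = ⌊(a₀+mₖ₊₁)/dₖ₊₁⌋:
  k=1: m=13, d=23, a=1
  k=2: m=10, d=4, a=5
  k=3: m=10, d=23, a=1
  k=4: m=13, d=1, a=26
d=1 and a=2a₀=26 at k=4, so the next step gives (m, d) = (13, 23) again — its k=1 value — and the period has length 4.

[13; 1, 5, 1, 26]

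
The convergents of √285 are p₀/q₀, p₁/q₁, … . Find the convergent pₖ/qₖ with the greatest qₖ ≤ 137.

2144/127

√285 = [16; 1, 7, 2, 7, 1, 32, …] (period length 6).
Convergents:
  p_0/q_0 = 16/1
  p_1/q_1 = 17/1
  p_2/q_2 = 135/8
  p_3/q_3 = 287/17
  p_4/q_4 = 2144/127
  p_5/q_5 = 2431/144
q_4 = 127 ≤ 137 < 144 = q_5, so the answer is 2144/127.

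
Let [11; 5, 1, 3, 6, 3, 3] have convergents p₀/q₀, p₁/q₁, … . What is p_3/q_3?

257/23

Using pₖ = aₖpₖ₋₁ + pₖ₋₂, qₖ = aₖqₖ₋₁ + qₖ₋₂ (with p₋₁=1, p₋₂=0, q₋₁=0, q₋₂=1):
  k=0: a=11, p=11, q=1
  k=1: a=5, p=56, q=5
  k=2: a=1, p=67, q=6
  k=3: a=3, p=257, q=23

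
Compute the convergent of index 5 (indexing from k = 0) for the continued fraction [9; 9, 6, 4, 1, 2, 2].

Using pₖ = aₖpₖ₋₁ + pₖ₋₂, qₖ = aₖqₖ₋₁ + qₖ₋₂ (with p₋₁=1, p₋₂=0, q₋₁=0, q₋₂=1):
  k=0: a=9, p=9, q=1
  k=1: a=9, p=82, q=9
  k=2: a=6, p=501, q=55
  k=3: a=4, p=2086, q=229
  k=4: a=1, p=2587, q=284
  k=5: a=2, p=7260, q=797

7260/797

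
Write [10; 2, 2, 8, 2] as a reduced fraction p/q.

Using pₖ = aₖpₖ₋₁ + pₖ₋₂ and qₖ = aₖqₖ₋₁ + qₖ₋₂:
  k=0: a=10, p=10, q=1
  k=1: a=2, p=21, q=2
  k=2: a=2, p=52, q=5
  k=3: a=8, p=437, q=42
  k=4: a=2, p=926, q=89

926/89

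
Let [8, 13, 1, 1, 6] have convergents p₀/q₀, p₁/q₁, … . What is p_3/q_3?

218/27

Using pₖ = aₖpₖ₋₁ + pₖ₋₂, qₖ = aₖqₖ₋₁ + qₖ₋₂ (with p₋₁=1, p₋₂=0, q₋₁=0, q₋₂=1):
  k=0: a=8, p=8, q=1
  k=1: a=13, p=105, q=13
  k=2: a=1, p=113, q=14
  k=3: a=1, p=218, q=27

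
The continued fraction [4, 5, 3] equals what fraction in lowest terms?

Using pₖ = aₖpₖ₋₁ + pₖ₋₂ and qₖ = aₖqₖ₋₁ + qₖ₋₂:
  k=0: a=4, p=4, q=1
  k=1: a=5, p=21, q=5
  k=2: a=3, p=67, q=16

67/16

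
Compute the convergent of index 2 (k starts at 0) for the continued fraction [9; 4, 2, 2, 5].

83/9

Using pₖ = aₖpₖ₋₁ + pₖ₋₂, qₖ = aₖqₖ₋₁ + qₖ₋₂ (with p₋₁=1, p₋₂=0, q₋₁=0, q₋₂=1):
  k=0: a=9, p=9, q=1
  k=1: a=4, p=37, q=4
  k=2: a=2, p=83, q=9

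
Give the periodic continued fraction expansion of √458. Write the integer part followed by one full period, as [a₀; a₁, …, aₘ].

[21; 2, 2, 42]

a₀ = ⌊√458⌋ = 21.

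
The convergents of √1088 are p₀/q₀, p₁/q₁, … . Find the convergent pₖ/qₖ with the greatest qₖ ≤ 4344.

√1088 = [32; 1, 64, …] (period length 2).
Convergents:
  p_0/q_0 = 32/1
  p_1/q_1 = 33/1
  p_2/q_2 = 2144/65
  p_3/q_3 = 2177/66
  p_4/q_4 = 141472/4289
  p_5/q_5 = 143649/4355
q_4 = 4289 ≤ 4344 < 4355 = q_5, so the answer is 141472/4289.

141472/4289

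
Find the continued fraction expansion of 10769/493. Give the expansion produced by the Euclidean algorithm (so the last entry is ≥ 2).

10769 = 21×493 + 416
493 = 1×416 + 77
416 = 5×77 + 31
77 = 2×31 + 15
31 = 2×15 + 1
15 = 15×1 + 0  (stop)
So 10769/493 = [21; 1, 5, 2, 2, 15].

[21; 1, 5, 2, 2, 15]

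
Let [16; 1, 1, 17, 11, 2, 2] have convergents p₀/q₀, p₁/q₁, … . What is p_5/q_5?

13360/809

Using pₖ = aₖpₖ₋₁ + pₖ₋₂, qₖ = aₖqₖ₋₁ + qₖ₋₂ (with p₋₁=1, p₋₂=0, q₋₁=0, q₋₂=1):
  k=0: a=16, p=16, q=1
  k=1: a=1, p=17, q=1
  k=2: a=1, p=33, q=2
  k=3: a=17, p=578, q=35
  k=4: a=11, p=6391, q=387
  k=5: a=2, p=13360, q=809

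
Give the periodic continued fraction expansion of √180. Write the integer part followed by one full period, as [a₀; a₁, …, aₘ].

a₀ = ⌊√180⌋ = 13.
With m₀=0, d₀=1 and mₖ₊₁ = dₖaₖ − mₖ, dₖ₊₁ = (n − mₖ₊₁²)/dₖ, aₖ₊₁ = ⌊(a₀+mₖ₊₁)/dₖ₊₁⌋:
  k=1: m=13, d=11, a=2
  k=2: m=9, d=9, a=2
  k=3: m=9, d=11, a=2
  k=4: m=13, d=1, a=26
d=1 and a=2a₀=26 at k=4, so the next step gives (m, d) = (13, 11) again — its k=1 value — and the period has length 4.

[13; 2, 2, 2, 26]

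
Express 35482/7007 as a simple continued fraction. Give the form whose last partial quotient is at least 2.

35482 = 5×7007 + 447
7007 = 15×447 + 302
447 = 1×302 + 145
302 = 2×145 + 12
145 = 12×12 + 1
12 = 12×1 + 0  (stop)
So 35482/7007 = [5; 15, 1, 2, 12, 12].

[5; 15, 1, 2, 12, 12]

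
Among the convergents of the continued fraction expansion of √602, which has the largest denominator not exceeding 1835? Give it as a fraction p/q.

34031/1387

√602 = [24; 1, 1, 6, 1, 1, 48, …] (period length 6).
Convergents:
  p_0/q_0 = 24/1
  p_1/q_1 = 25/1
  p_2/q_2 = 49/2
  p_3/q_3 = 319/13
  p_4/q_4 = 368/15
  p_5/q_5 = 687/28
  p_6/q_6 = 33344/1359
  p_7/q_7 = 34031/1387
  p_8/q_8 = 67375/2746
q_7 = 1387 ≤ 1835 < 2746 = q_8, so the answer is 34031/1387.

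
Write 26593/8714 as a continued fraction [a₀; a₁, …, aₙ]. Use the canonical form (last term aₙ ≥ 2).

26593 = 3×8714 + 451
8714 = 19×451 + 145
451 = 3×145 + 16
145 = 9×16 + 1
16 = 16×1 + 0  (stop)
So 26593/8714 = [3; 19, 3, 9, 16].

[3; 19, 3, 9, 16]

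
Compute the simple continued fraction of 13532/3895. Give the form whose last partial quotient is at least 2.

13532 = 3*3895 + 1847
3895 = 2*1847 + 201
1847 = 9*201 + 38
201 = 5*38 + 11
38 = 3*11 + 5
11 = 2*5 + 1
5 = 5*1 + 0  (stop)
So 13532/3895 = [3; 2, 9, 5, 3, 2, 5].

[3; 2, 9, 5, 3, 2, 5]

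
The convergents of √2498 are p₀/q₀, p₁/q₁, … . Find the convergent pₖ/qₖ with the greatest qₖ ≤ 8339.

√2498 = [49; 1, 48, 1, 98, …] (period length 4).
Convergents:
  p_0/q_0 = 49/1
  p_1/q_1 = 50/1
  p_2/q_2 = 2449/49
  p_3/q_3 = 2499/50
  p_4/q_4 = 247351/4949
  p_5/q_5 = 249850/4999
  p_6/q_6 = 12240151/244901
q_5 = 4999 ≤ 8339 < 244901 = q_6, so the answer is 249850/4999.

249850/4999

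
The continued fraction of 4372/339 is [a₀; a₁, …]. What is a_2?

8

4372 = 12·339 + 304   →  a_0 = 12
339 = 1·304 + 35   →  a_1 = 1
304 = 8·35 + 24   →  a_2 = 8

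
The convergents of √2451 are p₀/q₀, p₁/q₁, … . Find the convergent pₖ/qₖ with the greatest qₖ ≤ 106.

3317/67

√2451 = [49; 1, 1, 32, 1, 1, 98, …] (period length 6).
Convergents:
  p_0/q_0 = 49/1
  p_1/q_1 = 50/1
  p_2/q_2 = 99/2
  p_3/q_3 = 3218/65
  p_4/q_4 = 3317/67
  p_5/q_5 = 6535/132
q_4 = 67 ≤ 106 < 132 = q_5, so the answer is 3317/67.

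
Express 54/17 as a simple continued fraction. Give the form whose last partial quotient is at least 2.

[3; 5, 1, 2]

54 = 3*17 + 3
17 = 5*3 + 2
3 = 1*2 + 1
2 = 2*1 + 0  (stop)
So 54/17 = [3; 5, 1, 2].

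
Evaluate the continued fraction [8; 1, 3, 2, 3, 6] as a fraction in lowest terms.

1711/195

Fold from the inside: start with 6/1.
  3 + 1/6 = 19/6
  2 + 6/19 = 44/19
  3 + 19/44 = 151/44
  1 + 44/151 = 195/151
  8 + 151/195 = 1711/195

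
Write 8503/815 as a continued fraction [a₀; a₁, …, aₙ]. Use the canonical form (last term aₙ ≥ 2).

8503 = 10×815 + 353
815 = 2×353 + 109
353 = 3×109 + 26
109 = 4×26 + 5
26 = 5×5 + 1
5 = 5×1 + 0  (stop)
So 8503/815 = [10; 2, 3, 4, 5, 5].

[10; 2, 3, 4, 5, 5]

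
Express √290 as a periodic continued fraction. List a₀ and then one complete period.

a₀ = ⌊√290⌋ = 17.
With m₀=0, d₀=1 and mₖ₊₁ = dₖaₖ − mₖ, dₖ₊₁ = (n − mₖ₊₁²)/dₖ, aₖ₊₁ = ⌊(a₀+mₖ₊₁)/dₖ₊₁⌋:
  k=1: m=17, d=1, a=34
d=1 and a=2a₀=34 at k=1, so the next step gives (m, d) = (17, 1) again — its k=1 value — and the period has length 1.

[17; 34]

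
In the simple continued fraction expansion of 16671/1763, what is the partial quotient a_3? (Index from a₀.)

16671 = 9·1763 + 804   →  a_0 = 9
1763 = 2·804 + 155   →  a_1 = 2
804 = 5·155 + 29   →  a_2 = 5
155 = 5·29 + 10   →  a_3 = 5

5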